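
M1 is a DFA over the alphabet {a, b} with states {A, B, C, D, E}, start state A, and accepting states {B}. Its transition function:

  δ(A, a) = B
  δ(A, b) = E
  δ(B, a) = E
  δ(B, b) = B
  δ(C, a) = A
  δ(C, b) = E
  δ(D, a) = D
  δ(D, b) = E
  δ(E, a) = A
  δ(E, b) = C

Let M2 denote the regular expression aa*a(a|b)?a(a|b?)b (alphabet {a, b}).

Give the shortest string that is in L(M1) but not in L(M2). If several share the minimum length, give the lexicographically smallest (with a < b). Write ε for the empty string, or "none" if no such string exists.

a

The string a is accepted by M1 but not by M2.
No shorter string lies in the difference, and a is the lexicographically first length-1 string in L(M1) \ L(M2).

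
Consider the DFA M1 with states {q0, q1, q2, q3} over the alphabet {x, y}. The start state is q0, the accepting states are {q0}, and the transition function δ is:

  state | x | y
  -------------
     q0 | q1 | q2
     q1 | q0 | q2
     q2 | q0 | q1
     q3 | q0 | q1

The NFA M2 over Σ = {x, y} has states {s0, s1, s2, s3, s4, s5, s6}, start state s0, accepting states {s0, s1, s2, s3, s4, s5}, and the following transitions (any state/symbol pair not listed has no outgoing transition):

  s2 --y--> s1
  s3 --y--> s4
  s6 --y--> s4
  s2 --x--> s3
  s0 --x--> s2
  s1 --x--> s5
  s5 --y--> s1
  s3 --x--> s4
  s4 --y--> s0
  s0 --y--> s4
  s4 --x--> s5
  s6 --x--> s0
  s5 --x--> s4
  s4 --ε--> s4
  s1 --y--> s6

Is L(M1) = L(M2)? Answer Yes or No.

No

The string x is accepted by M2 but rejected by M1.
So L(M1) ≠ L(M2).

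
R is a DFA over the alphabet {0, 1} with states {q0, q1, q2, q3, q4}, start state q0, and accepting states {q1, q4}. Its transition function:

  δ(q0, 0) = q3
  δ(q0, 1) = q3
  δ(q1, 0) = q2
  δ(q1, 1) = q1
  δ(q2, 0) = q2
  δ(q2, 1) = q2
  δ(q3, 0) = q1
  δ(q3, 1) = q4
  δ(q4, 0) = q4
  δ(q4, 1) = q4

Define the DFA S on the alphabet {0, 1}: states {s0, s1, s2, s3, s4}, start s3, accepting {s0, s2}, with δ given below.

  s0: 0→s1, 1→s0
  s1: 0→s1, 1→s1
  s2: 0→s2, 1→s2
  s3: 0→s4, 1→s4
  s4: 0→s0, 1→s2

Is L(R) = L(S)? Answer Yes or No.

Yes

Exploring the product automaton R × S from the start pair (q0, s3), following both machines on each input symbol, reaches 5 state pairs: (q0, s3), (q3, s4), (q1, s0), (q4, s2), (q2, s1).
R accepts in {q1, q4} and S accepts in {s0, s2}. In every reachable pair the two components are either both accepting — (q1, s0), (q4, s2) — or both non-accepting, so no string is accepted by exactly one of the machines: L(R) \ L(S) and L(S) \ L(R) are both empty.
Hence every string is accepted by R iff it is accepted by S, and the two languages coincide.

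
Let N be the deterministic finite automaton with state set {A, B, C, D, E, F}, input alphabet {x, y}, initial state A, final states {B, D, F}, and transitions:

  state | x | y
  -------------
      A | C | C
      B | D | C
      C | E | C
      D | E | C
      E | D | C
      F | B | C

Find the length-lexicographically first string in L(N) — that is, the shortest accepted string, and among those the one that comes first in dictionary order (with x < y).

xxx

A breadth-first search from A reaches an accepting state first via the path A → C → E → D on input xxx.
No string of length < 3 is accepted (BFS exhausts all shorter strings without reaching an accepting state), and xxx is the lexicographically least accepting string of length 3.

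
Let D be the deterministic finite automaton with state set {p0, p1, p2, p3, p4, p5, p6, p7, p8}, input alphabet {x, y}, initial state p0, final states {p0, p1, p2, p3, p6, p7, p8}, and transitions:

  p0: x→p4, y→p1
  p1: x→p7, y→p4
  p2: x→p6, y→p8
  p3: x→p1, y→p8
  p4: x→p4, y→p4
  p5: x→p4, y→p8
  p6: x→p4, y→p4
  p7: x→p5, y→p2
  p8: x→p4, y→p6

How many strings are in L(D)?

9

The useful subgraph on states {p0, p1, p2, p5, p6, p7, p8} is acyclic, so L(D) is finite; the longest accepting path visits 6 useful states, giving maximum string length 5.
Counting accepting paths from p0 by length: 1 of length 0, 1 of length 1, 1 of length 2, 1 of length 3, 3 of length 4, 2 of length 5. Total 9.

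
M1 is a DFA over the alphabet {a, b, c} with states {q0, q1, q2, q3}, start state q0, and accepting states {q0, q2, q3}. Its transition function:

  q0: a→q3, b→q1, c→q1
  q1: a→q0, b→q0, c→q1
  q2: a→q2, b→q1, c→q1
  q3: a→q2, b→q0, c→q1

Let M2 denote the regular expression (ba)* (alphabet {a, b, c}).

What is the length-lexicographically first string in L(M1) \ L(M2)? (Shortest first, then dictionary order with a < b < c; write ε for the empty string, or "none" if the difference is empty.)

a

The string a is accepted by M1 but not by M2.
No shorter string lies in the difference, and a is the lexicographically first length-1 string in L(M1) \ L(M2).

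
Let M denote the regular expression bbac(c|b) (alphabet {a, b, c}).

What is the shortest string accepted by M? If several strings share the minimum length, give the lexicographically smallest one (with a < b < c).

bbacb

By inspection of the expression, no string of length less than 5 matches, and bbacb is the lexicographically first match of length 5.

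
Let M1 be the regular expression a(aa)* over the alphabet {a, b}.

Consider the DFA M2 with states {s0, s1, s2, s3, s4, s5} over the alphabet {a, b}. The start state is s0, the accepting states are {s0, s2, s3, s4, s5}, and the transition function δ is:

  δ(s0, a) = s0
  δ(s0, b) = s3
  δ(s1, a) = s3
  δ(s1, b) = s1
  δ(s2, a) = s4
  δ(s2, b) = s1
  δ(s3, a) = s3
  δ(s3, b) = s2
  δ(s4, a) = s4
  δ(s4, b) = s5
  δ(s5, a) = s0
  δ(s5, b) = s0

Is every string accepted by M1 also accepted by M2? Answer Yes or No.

Converting the expression M1 to a DFA (subset construction, then merging equivalent states) gives the minimal DFA with states {r0, r1, r2}, start state r0, accepting states {r1} and transitions r0: a→r1, b→r2; r1: a→r0, b→r2; r2: a→r2, b→r2.
Exploring the product automaton M1 × M2 from the start pair (r0, s0), following both machines on each input symbol, reaches 8 state pairs: (r0, s0), (r1, s0), (r2, s3), (r2, s2), (r2, s4), (r2, s1), (r2, s5), (r2, s0).
M1 accepts in {r1} and M2 accepts in {s0, s2, s3, s4, s5}. The reachable pairs whose M1-component is accepting are (r1, s0); in each of them the M2-component is accepting too, so the product for L(M1) \ L(M2) (M1-component accepting, M2-component rejecting) has no reachable accepting pair and the difference is empty.
Hence every string in L(M1) is also in L(M2).

Yes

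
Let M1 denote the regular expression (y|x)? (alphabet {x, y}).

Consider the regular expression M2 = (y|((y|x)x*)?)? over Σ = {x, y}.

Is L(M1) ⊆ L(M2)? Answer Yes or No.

Converting the expression M1 to a DFA (subset construction, then merging equivalent states) gives the minimal DFA with states {r0, r1, r2}, start state r0, accepting states {r0, r1} and transitions r0: x→r1, y→r1; r1: x→r2, y→r2; r2: x→r2, y→r2.
Converting the expression M2 to a DFA (subset construction, then merging equivalent states) gives the minimal DFA with states {t0, t1, t2}, start state t0, accepting states {t0, t1} and transitions t0: x→t1, y→t1; t1: x→t1, y→t2; t2: x→t2, y→t2.
Exploring the product automaton M1 × M2 from the start pair (r0, t0), following both machines on each input symbol, reaches 4 state pairs: (r0, t0), (r1, t1), (r2, t1), (r2, t2).
M1 accepts in {r0, r1} and M2 accepts in {t0, t1}. The reachable pairs whose M1-component is accepting are (r0, t0), (r1, t1); in each of them the M2-component is accepting too, so the product for L(M1) \ L(M2) (M1-component accepting, M2-component rejecting) has no reachable accepting pair and the difference is empty.
Hence every string in L(M1) is also in L(M2).

Yes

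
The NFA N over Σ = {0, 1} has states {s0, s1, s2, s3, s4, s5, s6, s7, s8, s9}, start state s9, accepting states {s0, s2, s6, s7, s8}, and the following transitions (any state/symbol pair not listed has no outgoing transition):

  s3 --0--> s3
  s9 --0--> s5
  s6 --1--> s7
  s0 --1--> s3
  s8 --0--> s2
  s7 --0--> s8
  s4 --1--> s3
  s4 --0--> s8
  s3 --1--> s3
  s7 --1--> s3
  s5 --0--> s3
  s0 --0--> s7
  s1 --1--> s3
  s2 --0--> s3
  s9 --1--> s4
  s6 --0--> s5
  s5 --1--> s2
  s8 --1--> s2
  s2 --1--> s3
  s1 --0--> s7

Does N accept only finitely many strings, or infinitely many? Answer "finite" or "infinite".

The useful states (reachable from s9 and able to reach an accepting state) are {s2, s4, s5, s8, s9}.
Restricted to these states the transition graph has no cycle, so every accepting path has bounded length and L is finite.

finite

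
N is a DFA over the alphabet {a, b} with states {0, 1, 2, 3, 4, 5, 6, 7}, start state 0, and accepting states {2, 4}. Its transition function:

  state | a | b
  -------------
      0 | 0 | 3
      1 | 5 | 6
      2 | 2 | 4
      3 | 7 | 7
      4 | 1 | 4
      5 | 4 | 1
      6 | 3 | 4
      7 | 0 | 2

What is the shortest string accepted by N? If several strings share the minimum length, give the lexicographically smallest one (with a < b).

bab

A breadth-first search from 0 reaches an accepting state first via the path 0 → 3 → 7 → 2 on input bab.
No string of length < 3 is accepted (BFS exhausts all shorter strings without reaching an accepting state), and bab is the lexicographically least accepting string of length 3.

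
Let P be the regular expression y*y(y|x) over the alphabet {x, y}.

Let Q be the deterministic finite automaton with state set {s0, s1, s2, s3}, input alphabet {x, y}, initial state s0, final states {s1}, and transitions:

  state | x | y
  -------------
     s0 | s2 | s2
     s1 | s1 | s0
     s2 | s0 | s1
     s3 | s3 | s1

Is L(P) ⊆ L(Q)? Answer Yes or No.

The string yx is in L(P) but not in L(Q).
So L(P) ⊄ L(Q).

No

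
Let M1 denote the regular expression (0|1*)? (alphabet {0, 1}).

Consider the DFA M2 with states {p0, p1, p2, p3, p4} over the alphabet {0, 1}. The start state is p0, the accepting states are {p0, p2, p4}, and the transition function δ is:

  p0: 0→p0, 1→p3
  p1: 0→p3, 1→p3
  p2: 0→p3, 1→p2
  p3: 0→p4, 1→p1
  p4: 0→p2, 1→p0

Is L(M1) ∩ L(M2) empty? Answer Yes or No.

The empty string ε is accepted by both M1 and M2.
Hence L(M1) ∩ L(M2) ≠ ∅.

No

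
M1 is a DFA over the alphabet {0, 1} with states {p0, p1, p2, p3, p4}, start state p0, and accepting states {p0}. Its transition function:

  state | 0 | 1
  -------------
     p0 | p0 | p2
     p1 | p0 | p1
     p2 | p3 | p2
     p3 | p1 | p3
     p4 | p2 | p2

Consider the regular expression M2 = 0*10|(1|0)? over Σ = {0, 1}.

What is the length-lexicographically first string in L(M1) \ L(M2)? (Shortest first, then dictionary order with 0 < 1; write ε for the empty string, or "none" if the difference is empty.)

The string 00 is accepted by M1 but not by M2.
No shorter string lies in the difference, and 00 is the lexicographically first length-2 string in L(M1) \ L(M2).

00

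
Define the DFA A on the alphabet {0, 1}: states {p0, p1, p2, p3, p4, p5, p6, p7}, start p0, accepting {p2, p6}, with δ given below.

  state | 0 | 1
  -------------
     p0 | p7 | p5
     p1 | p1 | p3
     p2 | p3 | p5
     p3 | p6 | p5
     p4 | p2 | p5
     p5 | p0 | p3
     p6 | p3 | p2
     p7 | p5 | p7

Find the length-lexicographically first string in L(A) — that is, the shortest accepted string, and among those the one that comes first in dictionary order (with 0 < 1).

A breadth-first search from p0 reaches an accepting state first via the path p0 → p5 → p3 → p6 on input 110.
No string of length < 3 is accepted (BFS exhausts all shorter strings without reaching an accepting state), and 110 is the lexicographically least accepting string of length 3.

110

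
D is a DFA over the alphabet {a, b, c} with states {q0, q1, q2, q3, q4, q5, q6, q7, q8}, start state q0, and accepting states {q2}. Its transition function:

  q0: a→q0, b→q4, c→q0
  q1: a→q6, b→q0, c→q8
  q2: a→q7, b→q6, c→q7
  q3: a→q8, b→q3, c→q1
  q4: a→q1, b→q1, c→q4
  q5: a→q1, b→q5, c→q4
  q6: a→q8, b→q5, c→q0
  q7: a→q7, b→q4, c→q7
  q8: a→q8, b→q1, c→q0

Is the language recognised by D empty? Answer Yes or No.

The states reachable from the start state are {q0, q1, q4, q5, q6, q8}.
None of the accepting states {q2} is reachable, so no string is accepted and L(D) = ∅.

Yes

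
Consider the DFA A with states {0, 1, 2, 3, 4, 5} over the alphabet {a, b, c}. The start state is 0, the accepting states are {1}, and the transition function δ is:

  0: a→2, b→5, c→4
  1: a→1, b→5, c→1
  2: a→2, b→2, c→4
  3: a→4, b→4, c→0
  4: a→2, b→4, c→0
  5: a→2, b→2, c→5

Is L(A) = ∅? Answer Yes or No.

The states reachable from the start state are {0, 2, 4, 5}.
None of the accepting states {1} is reachable, so no string is accepted and L(A) = ∅.

Yes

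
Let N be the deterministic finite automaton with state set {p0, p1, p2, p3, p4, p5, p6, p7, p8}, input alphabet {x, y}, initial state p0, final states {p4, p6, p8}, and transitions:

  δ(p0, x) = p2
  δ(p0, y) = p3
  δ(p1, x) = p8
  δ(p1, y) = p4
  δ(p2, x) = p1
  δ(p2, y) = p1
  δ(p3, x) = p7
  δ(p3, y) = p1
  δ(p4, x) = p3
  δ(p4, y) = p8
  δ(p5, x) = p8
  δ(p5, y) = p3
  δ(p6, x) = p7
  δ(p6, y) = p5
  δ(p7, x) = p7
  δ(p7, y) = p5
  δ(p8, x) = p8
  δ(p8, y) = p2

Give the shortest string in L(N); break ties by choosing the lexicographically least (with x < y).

A breadth-first search from p0 reaches an accepting state first via the path p0 → p2 → p1 → p8 on input xxx.
No string of length < 3 is accepted (BFS exhausts all shorter strings without reaching an accepting state), and xxx is the lexicographically least accepting string of length 3.

xxx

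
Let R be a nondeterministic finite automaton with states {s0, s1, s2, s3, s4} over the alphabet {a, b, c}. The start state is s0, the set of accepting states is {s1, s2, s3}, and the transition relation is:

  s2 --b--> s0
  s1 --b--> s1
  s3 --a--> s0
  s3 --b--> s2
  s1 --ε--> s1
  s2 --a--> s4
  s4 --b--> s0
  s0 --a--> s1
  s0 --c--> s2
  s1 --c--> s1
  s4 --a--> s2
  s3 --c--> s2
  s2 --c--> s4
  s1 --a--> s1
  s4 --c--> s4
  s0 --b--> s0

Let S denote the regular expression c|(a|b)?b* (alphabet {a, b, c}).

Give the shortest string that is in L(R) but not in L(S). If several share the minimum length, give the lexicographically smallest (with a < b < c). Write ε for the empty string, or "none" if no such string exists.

aa

The string aa is accepted by R but not by S.
No shorter string lies in the difference, and aa is the lexicographically first length-2 string in L(R) \ L(S).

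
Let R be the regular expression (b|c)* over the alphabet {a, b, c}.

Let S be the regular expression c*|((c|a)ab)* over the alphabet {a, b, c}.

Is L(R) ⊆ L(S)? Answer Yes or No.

The string b is in L(R) but not in L(S).
So L(R) ⊄ L(S).

No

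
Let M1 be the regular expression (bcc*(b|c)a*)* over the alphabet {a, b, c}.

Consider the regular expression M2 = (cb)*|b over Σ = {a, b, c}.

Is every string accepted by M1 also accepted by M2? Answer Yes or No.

The string bcb is in L(M1) but not in L(M2).
So L(M1) ⊄ L(M2).

No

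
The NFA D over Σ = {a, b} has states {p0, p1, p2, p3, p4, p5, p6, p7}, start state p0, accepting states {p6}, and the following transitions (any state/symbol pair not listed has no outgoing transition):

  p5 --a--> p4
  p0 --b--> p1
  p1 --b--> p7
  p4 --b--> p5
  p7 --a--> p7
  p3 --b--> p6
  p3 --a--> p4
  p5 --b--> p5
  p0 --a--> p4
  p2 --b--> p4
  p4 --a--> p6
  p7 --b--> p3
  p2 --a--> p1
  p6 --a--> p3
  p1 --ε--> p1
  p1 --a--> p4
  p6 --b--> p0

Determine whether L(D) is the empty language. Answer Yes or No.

No

The string aa is accepted: the run p0 → p4 → p6 ends in the accepting state p6.
Since at least one string is accepted, L(D) is not empty.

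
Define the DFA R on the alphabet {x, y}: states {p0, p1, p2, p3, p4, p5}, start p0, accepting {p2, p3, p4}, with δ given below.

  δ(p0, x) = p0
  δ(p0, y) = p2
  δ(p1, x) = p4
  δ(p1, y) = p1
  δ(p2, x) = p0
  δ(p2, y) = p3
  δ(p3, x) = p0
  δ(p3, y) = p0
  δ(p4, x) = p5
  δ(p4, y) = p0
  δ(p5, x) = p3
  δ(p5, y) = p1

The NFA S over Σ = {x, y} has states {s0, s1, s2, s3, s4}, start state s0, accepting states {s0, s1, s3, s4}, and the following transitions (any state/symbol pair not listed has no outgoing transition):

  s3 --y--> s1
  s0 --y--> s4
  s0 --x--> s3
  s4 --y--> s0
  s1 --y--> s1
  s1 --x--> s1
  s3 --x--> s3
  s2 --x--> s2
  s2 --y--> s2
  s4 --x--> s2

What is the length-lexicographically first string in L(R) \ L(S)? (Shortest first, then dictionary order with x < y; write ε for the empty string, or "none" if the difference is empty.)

The string yxy is accepted by R but not by S.
No shorter string lies in the difference, and yxy is the lexicographically first length-3 string in L(R) \ L(S).

yxy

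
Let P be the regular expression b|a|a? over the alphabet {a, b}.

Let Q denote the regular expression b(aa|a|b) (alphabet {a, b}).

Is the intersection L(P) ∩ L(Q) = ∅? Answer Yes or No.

Yes

Converting the expression P to a DFA (subset construction, then merging equivalent states) gives the minimal DFA with states {p0, p1, p2}, start state p0, accepting states {p0, p1} and transitions p0: a→p1, b→p1; p1: a→p2, b→p2; p2: a→p2, b→p2.
Converting the expression Q to a DFA (subset construction, then merging equivalent states) gives the minimal DFA with states {q0, q1, q2, q3, q4}, start state q0, accepting states {q3, q4} and transitions q0: a→q1, b→q2; q1: a→q1, b→q1; q2: a→q3, b→q4; q3: a→q4, b→q1; q4: a→q1, b→q1.
Exploring the product automaton P × Q from the start pair (p0, q0), following both machines on each input symbol, reaches 6 state pairs: (p0, q0), (p1, q1), (p1, q2), (p2, q1), (p2, q3), (p2, q4).
P accepts in {p0, p1} and Q accepts in {q3, q4}; no reachable pair has both components accepting, so no string drives both machines to acceptance simultaneously and L(P) ∩ L(Q) = ∅.
So no string is accepted by both, and the intersection is empty.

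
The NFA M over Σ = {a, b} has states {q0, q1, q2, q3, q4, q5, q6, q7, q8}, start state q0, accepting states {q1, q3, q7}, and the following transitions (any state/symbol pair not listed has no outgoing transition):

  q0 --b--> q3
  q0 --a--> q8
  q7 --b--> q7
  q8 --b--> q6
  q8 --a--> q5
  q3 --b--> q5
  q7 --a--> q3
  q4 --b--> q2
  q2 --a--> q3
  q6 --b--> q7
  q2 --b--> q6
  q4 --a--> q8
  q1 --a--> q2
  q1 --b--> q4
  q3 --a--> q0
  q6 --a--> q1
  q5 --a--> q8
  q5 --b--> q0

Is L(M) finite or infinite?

infinite

State q8 is reachable from the start and can reach an accepting state, and it lies on the cycle q8 → q5 → q8.
Traversing that cycle any number of times yields accepted strings of unbounded length, so the language is infinite.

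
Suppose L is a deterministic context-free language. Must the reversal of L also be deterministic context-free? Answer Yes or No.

L = {c bⁿaⁿ : n≥0} ∪ {d b²ⁿaⁿ : n≥0} is a DCFL: the first symbol tells a deterministic PDA whether to pop one or two b's per a. Its reversal Lᴿ = {aⁿbⁿ c : n≥0} ∪ {aⁿb²ⁿ d : n≥0} is not. DCFLs are closed under right quotient by regular languages, and Lᴿ/{c, d} = {aⁿbⁿ : n≥0} ∪ {aⁿb²ⁿ : n≥0} — the standard context-free language accepted by no deterministic PDA (intuitively the machine would have to commit to a b-to-a ratio before the distinguishing marker arrives; formally, a DPDA for it would have a single run on aⁿb²ⁿ, accepting after the prefix aⁿbⁿ and accepting again after n more b's; an ordinary PDA that simulates it on a's and b's and, at any moment when it is accepting, may switch to reading only a fresh letter e while feeding each e to the simulation as a b, would accept aⁱbʲeᵏ (k≥1) exactly when both aⁱbʲ and aⁱbʲ⁺ᵏ are in the language, i.e. its language intersected with the regular set a*b*e⁺ would be exactly {aⁿbⁿeⁿ : n≥1} — impossible, since context-free languages are closed under intersection with regular sets and {aⁿbⁿeⁿ} is not context-free). So Lᴿ cannot be a DCFL.

No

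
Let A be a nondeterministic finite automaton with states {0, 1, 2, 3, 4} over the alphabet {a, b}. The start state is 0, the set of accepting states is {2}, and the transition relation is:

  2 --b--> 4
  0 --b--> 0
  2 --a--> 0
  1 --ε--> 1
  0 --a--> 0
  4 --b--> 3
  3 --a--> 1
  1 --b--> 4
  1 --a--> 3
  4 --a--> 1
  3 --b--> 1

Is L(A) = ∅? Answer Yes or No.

The states reachable from the start state are {0}.
None of the accepting states {2} is reachable, so no string is accepted and L(A) = ∅.

Yes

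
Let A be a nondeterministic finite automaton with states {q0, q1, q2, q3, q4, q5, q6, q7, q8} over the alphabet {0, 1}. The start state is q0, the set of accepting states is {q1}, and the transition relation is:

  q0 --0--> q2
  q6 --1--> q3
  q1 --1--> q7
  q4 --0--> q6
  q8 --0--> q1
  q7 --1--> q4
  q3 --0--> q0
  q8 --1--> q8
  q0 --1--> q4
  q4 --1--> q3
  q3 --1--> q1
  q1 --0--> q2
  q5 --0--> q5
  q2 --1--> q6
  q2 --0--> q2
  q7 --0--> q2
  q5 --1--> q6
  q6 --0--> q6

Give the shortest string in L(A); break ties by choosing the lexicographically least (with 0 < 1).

111

A breadth-first search from q0 reaches an accepting state first via the path q0 → q4 → q3 → q1 on input 111.
No string of length < 3 is accepted (BFS exhausts all shorter strings without reaching an accepting state), and 111 is the lexicographically least accepting string of length 3.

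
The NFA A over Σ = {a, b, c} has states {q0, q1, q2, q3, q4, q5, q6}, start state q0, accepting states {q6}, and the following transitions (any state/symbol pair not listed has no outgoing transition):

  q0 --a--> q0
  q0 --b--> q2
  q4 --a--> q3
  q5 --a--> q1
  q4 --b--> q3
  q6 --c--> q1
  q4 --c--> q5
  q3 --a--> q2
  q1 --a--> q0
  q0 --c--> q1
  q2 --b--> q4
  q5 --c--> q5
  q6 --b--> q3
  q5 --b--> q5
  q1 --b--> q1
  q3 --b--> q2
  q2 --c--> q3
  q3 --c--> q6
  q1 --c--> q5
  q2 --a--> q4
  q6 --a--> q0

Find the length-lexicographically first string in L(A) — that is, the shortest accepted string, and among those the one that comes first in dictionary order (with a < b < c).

A breadth-first search from q0 reaches an accepting state first via the path q0 → q2 → q3 → q6 on input bcc.
No string of length < 3 is accepted (BFS exhausts all shorter strings without reaching an accepting state), and bcc is the lexicographically least accepting string of length 3.

bcc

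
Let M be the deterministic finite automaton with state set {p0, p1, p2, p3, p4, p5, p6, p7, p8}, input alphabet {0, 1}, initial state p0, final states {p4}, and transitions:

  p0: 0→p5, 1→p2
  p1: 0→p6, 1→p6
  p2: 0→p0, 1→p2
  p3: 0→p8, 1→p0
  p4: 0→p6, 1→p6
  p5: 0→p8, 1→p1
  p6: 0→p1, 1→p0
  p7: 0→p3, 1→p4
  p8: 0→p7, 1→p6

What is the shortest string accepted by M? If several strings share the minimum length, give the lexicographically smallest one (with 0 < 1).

0001

A breadth-first search from p0 reaches an accepting state first via the path p0 → p5 → p8 → p7 → p4 on input 0001.
No string of length < 4 is accepted (BFS exhausts all shorter strings without reaching an accepting state), and 0001 is the lexicographically least accepting string of length 4.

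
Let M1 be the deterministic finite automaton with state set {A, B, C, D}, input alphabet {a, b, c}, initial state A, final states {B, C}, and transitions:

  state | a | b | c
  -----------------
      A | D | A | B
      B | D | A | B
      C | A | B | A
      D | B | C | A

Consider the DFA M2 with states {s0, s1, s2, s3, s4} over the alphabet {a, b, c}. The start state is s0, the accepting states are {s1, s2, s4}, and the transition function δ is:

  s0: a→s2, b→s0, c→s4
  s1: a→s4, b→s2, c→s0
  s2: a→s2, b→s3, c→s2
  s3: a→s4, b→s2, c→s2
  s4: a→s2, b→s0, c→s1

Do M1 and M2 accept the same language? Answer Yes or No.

No

The string ab is accepted by M1 but rejected by M2.
So L(M1) ≠ L(M2).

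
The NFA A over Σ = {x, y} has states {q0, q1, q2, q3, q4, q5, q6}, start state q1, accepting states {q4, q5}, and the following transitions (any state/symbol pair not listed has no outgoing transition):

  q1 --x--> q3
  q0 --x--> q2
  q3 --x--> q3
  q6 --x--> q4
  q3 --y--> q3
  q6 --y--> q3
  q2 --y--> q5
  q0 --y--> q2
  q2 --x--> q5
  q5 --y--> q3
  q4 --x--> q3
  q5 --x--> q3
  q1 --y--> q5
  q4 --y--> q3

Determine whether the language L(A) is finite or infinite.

The useful states (reachable from q1 and able to reach an accepting state) are {q1, q5}.
Restricted to these states the transition graph has no cycle, so every accepting path has bounded length and L is finite.

finite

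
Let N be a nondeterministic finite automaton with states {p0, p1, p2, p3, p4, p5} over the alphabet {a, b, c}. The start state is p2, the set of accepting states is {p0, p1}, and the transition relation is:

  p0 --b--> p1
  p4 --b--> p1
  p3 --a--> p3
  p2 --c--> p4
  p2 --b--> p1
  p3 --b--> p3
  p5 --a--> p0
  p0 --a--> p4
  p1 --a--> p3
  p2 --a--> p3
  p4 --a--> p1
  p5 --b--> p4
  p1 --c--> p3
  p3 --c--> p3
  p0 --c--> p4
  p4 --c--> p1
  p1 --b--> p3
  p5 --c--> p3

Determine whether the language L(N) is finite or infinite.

The useful states (reachable from p2 and able to reach an accepting state) are {p1, p2, p4}.
Restricted to these states the transition graph has no cycle, so every accepting path has bounded length and L is finite.

finite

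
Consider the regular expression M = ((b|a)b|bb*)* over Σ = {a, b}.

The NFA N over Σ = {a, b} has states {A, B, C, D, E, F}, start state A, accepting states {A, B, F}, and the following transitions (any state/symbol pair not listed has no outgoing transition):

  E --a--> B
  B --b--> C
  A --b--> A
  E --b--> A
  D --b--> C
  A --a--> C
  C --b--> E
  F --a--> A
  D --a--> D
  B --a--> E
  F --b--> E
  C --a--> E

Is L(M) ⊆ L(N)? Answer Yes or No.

The string ab is in L(M) but not in L(N).
So L(M) ⊄ L(N).

No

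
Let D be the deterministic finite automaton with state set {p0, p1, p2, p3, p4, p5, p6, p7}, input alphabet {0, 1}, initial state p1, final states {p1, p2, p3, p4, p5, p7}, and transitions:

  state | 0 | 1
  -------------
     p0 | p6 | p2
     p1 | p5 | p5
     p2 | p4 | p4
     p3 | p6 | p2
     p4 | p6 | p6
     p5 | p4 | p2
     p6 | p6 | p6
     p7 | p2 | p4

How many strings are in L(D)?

11

The useful subgraph on states {p1, p2, p4, p5} is acyclic, so L(D) is finite; the longest accepting path visits 4 useful states, giving maximum string length 3.
Counting accepting paths from p1 by length: 1 of length 0, 2 of length 1, 4 of length 2, 4 of length 3. Total 11.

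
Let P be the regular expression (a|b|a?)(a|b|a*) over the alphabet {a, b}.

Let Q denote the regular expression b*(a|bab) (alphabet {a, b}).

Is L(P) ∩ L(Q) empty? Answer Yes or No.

The string a is accepted by both P and Q.
Hence L(P) ∩ L(Q) ≠ ∅.

No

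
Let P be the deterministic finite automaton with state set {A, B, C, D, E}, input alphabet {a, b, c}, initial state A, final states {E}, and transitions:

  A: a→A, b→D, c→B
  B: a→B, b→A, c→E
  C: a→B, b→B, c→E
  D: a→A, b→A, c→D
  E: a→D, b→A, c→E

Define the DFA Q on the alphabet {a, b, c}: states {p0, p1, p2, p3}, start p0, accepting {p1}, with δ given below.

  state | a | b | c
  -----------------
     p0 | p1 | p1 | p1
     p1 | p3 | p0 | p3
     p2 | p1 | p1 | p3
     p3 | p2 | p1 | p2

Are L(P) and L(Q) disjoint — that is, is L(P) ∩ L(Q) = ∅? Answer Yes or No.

Exploring the product automaton P × Q from the start pair (A, p0), following both machines on each input symbol, reaches 13 state pairs: (A, p0), (A, p1), (D, p1), (B, p1), (A, p3), (D, p0), (B, p3), (D, p3), (E, p3), (A, p2), (B, p2), (E, p2), (D, p2).
P accepts in {E} and Q accepts in {p1}; no reachable pair has both components accepting, so no string drives both machines to acceptance simultaneously and L(P) ∩ L(Q) = ∅.
So no string is accepted by both, and the intersection is empty.

Yes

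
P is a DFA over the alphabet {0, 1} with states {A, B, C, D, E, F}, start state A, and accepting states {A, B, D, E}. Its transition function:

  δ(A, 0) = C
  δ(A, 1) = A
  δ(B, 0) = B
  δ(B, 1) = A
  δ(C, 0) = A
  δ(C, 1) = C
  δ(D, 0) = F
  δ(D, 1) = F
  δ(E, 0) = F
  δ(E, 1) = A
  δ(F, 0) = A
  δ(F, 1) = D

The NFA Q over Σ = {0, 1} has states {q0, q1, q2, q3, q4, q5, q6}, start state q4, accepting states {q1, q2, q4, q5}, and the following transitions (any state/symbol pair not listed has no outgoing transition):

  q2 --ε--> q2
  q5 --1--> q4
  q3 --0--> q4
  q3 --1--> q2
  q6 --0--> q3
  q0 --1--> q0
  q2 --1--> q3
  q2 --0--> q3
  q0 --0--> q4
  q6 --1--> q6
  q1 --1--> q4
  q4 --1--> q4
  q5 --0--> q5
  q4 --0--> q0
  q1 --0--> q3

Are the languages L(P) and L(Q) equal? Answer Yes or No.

Exploring the product automaton P × Q from the start pair (A, q4), following both machines on each input symbol, reaches 2 state pairs: (A, q4), (C, q0).
P accepts in {A, B, D, E} and Q accepts in {q1, q2, q4, q5}. In every reachable pair the two components are either both accepting — (A, q4) — or both non-accepting, so no string is accepted by exactly one of the machines: L(P) \ L(Q) and L(Q) \ L(P) are both empty.
Hence every string is accepted by P iff it is accepted by Q, and the two languages coincide.

Yes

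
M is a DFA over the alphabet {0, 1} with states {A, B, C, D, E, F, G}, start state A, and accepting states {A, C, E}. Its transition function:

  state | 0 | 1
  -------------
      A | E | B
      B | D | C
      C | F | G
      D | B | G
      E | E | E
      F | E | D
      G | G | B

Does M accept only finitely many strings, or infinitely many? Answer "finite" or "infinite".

State B is reachable from the start and can reach an accepting state, and it lies on the cycle B → C → F → D → B.
Traversing that cycle any number of times yields accepted strings of unbounded length, so the language is infinite.

infinite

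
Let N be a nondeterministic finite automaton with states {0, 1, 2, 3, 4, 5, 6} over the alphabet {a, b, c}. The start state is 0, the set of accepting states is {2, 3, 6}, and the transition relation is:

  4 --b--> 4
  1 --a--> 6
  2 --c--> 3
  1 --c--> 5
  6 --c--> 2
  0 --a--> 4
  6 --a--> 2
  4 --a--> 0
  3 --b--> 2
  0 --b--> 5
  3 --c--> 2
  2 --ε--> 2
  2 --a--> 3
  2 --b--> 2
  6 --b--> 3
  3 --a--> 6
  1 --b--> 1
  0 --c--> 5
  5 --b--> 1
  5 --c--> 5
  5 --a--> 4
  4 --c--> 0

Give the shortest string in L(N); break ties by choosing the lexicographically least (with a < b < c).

A breadth-first search from 0 reaches an accepting state first via the path 0 → 5 → 1 → 6 on input bba.
No string of length < 3 is accepted (BFS exhausts all shorter strings without reaching an accepting state), and bba is the lexicographically least accepting string of length 3.

bba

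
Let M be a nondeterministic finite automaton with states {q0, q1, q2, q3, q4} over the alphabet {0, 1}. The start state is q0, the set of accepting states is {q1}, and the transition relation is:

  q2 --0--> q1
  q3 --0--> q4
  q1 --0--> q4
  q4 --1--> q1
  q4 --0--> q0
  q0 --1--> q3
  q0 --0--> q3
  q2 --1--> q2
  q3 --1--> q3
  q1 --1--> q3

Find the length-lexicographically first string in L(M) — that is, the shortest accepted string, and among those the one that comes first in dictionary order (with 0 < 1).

A breadth-first search from q0 reaches an accepting state first via the path q0 → q3 → q4 → q1 on input 001.
No string of length < 3 is accepted (BFS exhausts all shorter strings without reaching an accepting state), and 001 is the lexicographically least accepting string of length 3.

001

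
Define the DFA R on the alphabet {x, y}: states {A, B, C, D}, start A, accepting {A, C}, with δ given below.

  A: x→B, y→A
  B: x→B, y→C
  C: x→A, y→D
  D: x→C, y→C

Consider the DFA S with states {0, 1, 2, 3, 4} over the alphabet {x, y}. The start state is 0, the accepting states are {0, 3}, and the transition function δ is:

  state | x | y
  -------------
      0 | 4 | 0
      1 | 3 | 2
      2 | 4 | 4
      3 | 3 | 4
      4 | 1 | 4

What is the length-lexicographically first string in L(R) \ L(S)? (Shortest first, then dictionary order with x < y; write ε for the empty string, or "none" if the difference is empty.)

xy

The string xy is accepted by R but not by S.
No shorter string lies in the difference, and xy is the lexicographically first length-2 string in L(R) \ L(S).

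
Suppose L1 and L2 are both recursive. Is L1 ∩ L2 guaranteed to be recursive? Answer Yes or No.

Run both deciders on the input and accept iff both accept; the combined machine always halts.
So the recursive languages are closed under intersection.

Yes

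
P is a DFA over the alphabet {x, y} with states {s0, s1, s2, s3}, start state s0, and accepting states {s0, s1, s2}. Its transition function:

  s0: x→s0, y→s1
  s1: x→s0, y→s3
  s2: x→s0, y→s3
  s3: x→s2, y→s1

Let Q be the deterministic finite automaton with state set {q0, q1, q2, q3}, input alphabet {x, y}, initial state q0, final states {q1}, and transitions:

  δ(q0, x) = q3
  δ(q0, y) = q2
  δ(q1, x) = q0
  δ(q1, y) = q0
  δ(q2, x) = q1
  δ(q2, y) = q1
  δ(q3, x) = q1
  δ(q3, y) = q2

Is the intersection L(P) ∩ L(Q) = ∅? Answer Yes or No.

The string xx is accepted by both P and Q.
Hence L(P) ∩ L(Q) ≠ ∅.

No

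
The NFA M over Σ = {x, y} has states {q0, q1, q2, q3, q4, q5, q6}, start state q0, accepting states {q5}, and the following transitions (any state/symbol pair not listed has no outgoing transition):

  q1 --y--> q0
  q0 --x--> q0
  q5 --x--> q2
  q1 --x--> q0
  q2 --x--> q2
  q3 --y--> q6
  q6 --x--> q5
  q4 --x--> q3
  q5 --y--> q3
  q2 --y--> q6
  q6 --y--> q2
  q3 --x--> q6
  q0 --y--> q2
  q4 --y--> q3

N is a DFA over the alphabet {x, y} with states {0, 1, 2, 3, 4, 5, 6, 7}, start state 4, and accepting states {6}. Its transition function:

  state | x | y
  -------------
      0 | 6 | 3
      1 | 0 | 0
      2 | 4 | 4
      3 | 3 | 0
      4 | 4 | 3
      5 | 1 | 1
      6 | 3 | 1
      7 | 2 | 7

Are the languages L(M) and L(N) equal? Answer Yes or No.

Exploring the product automaton M × N from the start pair (q0, 4), following both machines on each input symbol, reaches 5 state pairs: (q0, 4), (q2, 3), (q6, 0), (q5, 6), (q3, 1).
M accepts in {q5} and N accepts in {6}. In every reachable pair the two components are either both accepting — (q5, 6) — or both non-accepting, so no string is accepted by exactly one of the machines: L(M) \ L(N) and L(N) \ L(M) are both empty.
Hence every string is accepted by M iff it is accepted by N, and the two languages coincide.

Yes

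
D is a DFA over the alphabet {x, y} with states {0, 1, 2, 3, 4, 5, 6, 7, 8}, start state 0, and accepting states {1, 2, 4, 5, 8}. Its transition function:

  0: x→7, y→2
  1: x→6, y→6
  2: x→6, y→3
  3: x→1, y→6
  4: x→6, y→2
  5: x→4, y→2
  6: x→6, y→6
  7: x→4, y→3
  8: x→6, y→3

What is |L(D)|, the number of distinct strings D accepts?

The useful subgraph on states {0, 1, 2, 3, 4, 7} is acyclic, so L(D) is finite; the longest accepting path visits 6 useful states, giving maximum string length 5.
Counting accepting paths from 0 by length: 1 of length 1, 1 of length 2, 3 of length 3, 1 of length 5. Total 6.

6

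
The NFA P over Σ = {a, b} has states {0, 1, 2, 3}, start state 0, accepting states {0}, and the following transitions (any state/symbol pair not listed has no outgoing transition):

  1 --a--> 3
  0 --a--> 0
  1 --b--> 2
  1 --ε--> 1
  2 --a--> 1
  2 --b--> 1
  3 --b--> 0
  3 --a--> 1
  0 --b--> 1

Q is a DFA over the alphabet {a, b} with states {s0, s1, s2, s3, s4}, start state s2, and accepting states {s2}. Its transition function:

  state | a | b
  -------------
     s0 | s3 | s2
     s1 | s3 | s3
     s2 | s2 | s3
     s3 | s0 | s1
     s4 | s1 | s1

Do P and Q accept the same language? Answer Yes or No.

Exploring the product automaton P × Q from the start pair (0, s2), following both machines on each input symbol, reaches 4 state pairs: (0, s2), (1, s3), (3, s0), (2, s1).
P accepts in {0} and Q accepts in {s2}. In every reachable pair the two components are either both accepting — (0, s2) — or both non-accepting, so no string is accepted by exactly one of the machines: L(P) \ L(Q) and L(Q) \ L(P) are both empty.
Hence every string is accepted by P iff it is accepted by Q, and the two languages coincide.

Yes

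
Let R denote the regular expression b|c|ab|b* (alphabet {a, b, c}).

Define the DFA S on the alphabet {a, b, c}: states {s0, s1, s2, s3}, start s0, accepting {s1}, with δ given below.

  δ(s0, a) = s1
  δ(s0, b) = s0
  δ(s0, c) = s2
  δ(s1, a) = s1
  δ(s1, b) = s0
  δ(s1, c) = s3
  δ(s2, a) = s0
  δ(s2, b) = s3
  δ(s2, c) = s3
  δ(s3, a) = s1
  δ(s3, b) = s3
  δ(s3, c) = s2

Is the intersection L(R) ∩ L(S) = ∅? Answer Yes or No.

Converting the expression R to a DFA (subset construction, then merging equivalent states) gives the minimal DFA with states {r0, r1, r2, r3, r4}, start state r0, accepting states {r0, r2, r3} and transitions r0: a→r1, b→r2, c→r3; r1: a→r4, b→r3, c→r4; r2: a→r4, b→r2, c→r4; r3: a→r4, b→r4, c→r4; r4: a→r4, b→r4, c→r4.
Exploring the product automaton R × S from the start pair (r0, s0), following both machines on each input symbol, reaches 9 state pairs: (r0, s0), (r1, s1), (r2, s0), (r3, s2), (r4, s1), (r3, s0), (r4, s3), (r4, s2), (r4, s0).
R accepts in {r0, r2, r3} and S accepts in {s1}; no reachable pair has both components accepting, so no string drives both machines to acceptance simultaneously and L(R) ∩ L(S) = ∅.
So no string is accepted by both, and the intersection is empty.

Yes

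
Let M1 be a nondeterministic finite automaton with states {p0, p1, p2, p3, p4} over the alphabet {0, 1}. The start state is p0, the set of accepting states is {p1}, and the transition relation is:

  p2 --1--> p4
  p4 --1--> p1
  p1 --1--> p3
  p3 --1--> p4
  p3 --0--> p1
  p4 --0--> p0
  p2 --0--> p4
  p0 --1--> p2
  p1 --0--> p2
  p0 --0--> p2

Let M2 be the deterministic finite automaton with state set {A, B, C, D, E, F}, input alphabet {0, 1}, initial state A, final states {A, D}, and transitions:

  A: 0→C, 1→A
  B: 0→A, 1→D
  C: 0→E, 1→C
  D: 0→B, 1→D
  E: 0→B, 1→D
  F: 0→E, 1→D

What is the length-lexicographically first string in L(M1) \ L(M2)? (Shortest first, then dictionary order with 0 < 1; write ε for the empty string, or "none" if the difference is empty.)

The string 011 is accepted by M1 but not by M2.
No shorter string lies in the difference, and 011 is the lexicographically first length-3 string in L(M1) \ L(M2).

011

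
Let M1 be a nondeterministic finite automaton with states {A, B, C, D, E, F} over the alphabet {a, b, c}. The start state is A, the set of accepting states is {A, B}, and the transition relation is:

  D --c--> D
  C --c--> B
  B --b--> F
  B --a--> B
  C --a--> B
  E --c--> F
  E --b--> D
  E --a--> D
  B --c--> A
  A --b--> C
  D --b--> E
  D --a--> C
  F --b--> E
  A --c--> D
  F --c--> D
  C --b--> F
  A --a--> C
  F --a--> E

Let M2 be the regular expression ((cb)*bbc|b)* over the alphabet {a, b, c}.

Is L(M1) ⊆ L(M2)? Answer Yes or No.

No

The string aa is in L(M1) but not in L(M2).
So L(M1) ⊄ L(M2).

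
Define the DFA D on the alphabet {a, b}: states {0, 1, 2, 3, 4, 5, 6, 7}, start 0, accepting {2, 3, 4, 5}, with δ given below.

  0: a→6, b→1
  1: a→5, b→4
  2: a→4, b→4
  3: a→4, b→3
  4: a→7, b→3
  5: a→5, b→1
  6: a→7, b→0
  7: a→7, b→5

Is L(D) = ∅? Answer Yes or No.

No

The string ba is accepted: the run 0 → 1 → 5 ends in the accepting state 5.
Since at least one string is accepted, L(D) is not empty.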